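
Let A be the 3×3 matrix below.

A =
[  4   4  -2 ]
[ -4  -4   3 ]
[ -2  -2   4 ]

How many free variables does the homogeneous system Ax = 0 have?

Row reduce to echelon form.
R2 ← R2 + R1: [0, 0, 1]
R3 ← R3 + (1/2)·R1: [0, 0, 3]
R3 ← R3 − (3)·R2: [0, 0, 0]
2 nonzero rows, so rank(A) = 2.
A has 3 columns; by rank–nullity, nullity = 3 − 2 = 1.

1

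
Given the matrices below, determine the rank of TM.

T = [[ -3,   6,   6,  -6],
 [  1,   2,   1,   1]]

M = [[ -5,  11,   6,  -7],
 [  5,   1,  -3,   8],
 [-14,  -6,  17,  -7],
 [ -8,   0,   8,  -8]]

2

First compute TM:
[[  9, -63,  18,  75],
 [-17,   7,  25,  -6]]
Now row reduce the product.
R2 ← R2 + (17/9)·R1: [0, -112, 59, 407/3]
2 nonzero rows, so rank(TM) = 2.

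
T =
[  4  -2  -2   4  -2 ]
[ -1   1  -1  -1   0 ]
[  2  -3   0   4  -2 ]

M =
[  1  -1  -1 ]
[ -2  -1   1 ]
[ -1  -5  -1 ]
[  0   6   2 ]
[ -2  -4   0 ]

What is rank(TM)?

2

First compute TM:
[[ 14,  40,   4],
 [ -2,  -1,   1],
 [ 12,  33,   3]]
Now row reduce the product.
R2 ← R2 + (1/7)·R1: [0, 33/7, 11/7]
R3 ← R3 − (6/7)·R1: [0, -9/7, -3/7]
R3 ← R3 + (3/11)·R2: [0, 0, 0]
2 nonzero rows, so rank(TM) = 2.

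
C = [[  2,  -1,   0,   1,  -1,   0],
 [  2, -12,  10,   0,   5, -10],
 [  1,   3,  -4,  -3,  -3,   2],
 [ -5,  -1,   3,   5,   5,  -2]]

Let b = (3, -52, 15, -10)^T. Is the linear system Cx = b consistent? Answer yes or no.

yes

Row reduce the augmented matrix [C | b].
R2 ← R2 − R1: [0, -11, 10, -1, 6, -10, -55]
R3 ← R3 − (1/2)·R1: [0, 7/2, -4, -7/2, -5/2, 2, 27/2]
R4 ← R4 + (5/2)·R1: [0, -7/2, 3, 15/2, 5/2, -2, -5/2]
R3 ← R3 + (7/22)·R2: [0, 0, -9/11, -42/11, -13/22, -13/11, -4]
R4 ← R4 − (7/22)·R2: [0, 0, -2/11, 86/11, 13/22, 13/11, 15]
R4 ← R4 − (2/9)·R3: [0, 0, 0, 26/3, 13/18, 13/9, 143/9]
The echelon form has 4 nonzero rows, and every pivot lies in the first 6 columns, so rank(C) = rank([C|b]) = 4.
The system is consistent.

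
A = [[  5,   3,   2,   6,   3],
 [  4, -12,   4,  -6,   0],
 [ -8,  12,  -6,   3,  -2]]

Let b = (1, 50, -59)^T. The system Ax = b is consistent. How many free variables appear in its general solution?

3

Row reduce the augmented matrix [A | b].
R2 ← R2 − (4/5)·R1: [0, -72/5, 12/5, -54/5, -12/5, 246/5]
R3 ← R3 + (8/5)·R1: [0, 84/5, -14/5, 63/5, 14/5, -287/5]
R3 ← R3 + (7/6)·R2: [0, 0, 0, 0, 0, 0]
The echelon form has 2 nonzero rows, and every pivot lies in the first 5 columns, so rank(A) = rank([A|b]) = 2.
The system is consistent.
Free variables = (unknowns) − (rank) = 5 − 2 = 3.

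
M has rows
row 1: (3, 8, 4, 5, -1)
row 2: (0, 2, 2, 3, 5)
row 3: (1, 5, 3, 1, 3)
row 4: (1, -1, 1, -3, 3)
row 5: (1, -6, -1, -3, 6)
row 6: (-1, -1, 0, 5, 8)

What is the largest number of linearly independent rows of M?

Row reduce to echelon form.
R3 ← R3 − (1/3)·R1: [0, 7/3, 5/3, -2/3, 10/3]
R4 ← R4 − (1/3)·R1: [0, -11/3, -1/3, -14/3, 10/3]
R5 ← R5 − (1/3)·R1: [0, -26/3, -7/3, -14/3, 19/3]
R6 ← R6 + (1/3)·R1: [0, 5/3, 4/3, 20/3, 23/3]
R3 ← R3 − (7/6)·R2: [0, 0, -2/3, -25/6, -5/2]
R4 ← R4 + (11/6)·R2: [0, 0, 10/3, 5/6, 25/2]
R5 ← R5 + (13/3)·R2: [0, 0, 19/3, 25/3, 28]
R6 ← R6 − (5/6)·R2: [0, 0, -1/3, 25/6, 7/2]
R4 ← R4 + (5)·R3: [0, 0, 0, -20, 0]
R5 ← R5 + (19/2)·R3: [0, 0, 0, -125/4, 17/4]
R6 ← R6 − (1/2)·R3: [0, 0, 0, 25/4, 19/4]
R5 ← R5 − (25/16)·R4: [0, 0, 0, 0, 17/4]
R6 ← R6 + (5/16)·R4: [0, 0, 0, 0, 19/4]
R6 ← R6 − (19/17)·R5: [0, 0, 0, 0, 0]
Echelon form has 5 nonzero rows, so rank(M) = 5.
The rank gives the maximum number of linearly independent rows: 5.

5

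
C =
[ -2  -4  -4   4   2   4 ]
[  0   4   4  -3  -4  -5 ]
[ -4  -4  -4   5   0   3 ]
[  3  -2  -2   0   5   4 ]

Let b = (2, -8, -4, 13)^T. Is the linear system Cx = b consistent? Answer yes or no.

Row reduce the augmented matrix [C | b].
R3 ← R3 − (2)·R1: [0, 4, 4, -3, -4, -5, -8]
R4 ← R4 + (3/2)·R1: [0, -8, -8, 6, 8, 10, 16]
R3 ← R3 − R2: [0, 0, 0, 0, 0, 0, 0]
R4 ← R4 + (2)·R2: [0, 0, 0, 0, 0, 0, 0]
The echelon form has 2 nonzero rows, and every pivot lies in the first 6 columns, so rank(C) = rank([C|b]) = 2.
The system is consistent.

yes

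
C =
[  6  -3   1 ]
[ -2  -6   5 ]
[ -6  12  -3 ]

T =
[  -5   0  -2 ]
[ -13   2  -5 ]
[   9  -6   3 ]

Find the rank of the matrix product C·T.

2

First compute CT:
[[ 18, -12,   6],
 [133, -42,  49],
 [-153,  42, -57]]
Now row reduce the product.
R2 ← R2 − (133/18)·R1: [0, 140/3, 14/3]
R3 ← R3 + (17/2)·R1: [0, -60, -6]
R3 ← R3 + (9/7)·R2: [0, 0, 0]
2 nonzero rows, so rank(CT) = 2.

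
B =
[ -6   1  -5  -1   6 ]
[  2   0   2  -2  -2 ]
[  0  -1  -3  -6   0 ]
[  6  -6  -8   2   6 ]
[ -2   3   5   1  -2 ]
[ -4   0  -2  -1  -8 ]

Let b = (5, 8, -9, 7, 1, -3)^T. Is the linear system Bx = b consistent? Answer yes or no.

Row reduce the augmented matrix [B | b].
R2 ← R2 + (1/3)·R1: [0, 1/3, 1/3, -7/3, 0, 29/3]
R4 ← R4 + R1: [0, -5, -13, 1, 12, 12]
R5 ← R5 − (1/3)·R1: [0, 8/3, 20/3, 4/3, -4, -2/3]
R6 ← R6 − (2/3)·R1: [0, -2/3, 4/3, -1/3, -12, -19/3]
R3 ← R3 + (3)·R2: [0, 0, -2, -13, 0, 20]
R4 ← R4 + (15)·R2: [0, 0, -8, -34, 12, 157]
R5 ← R5 − (8)·R2: [0, 0, 4, 20, -4, -78]
R6 ← R6 + (2)·R2: [0, 0, 2, -5, -12, 13]
R4 ← R4 − (4)·R3: [0, 0, 0, 18, 12, 77]
R5 ← R5 + (2)·R3: [0, 0, 0, -6, -4, -38]
R6 ← R6 + R3: [0, 0, 0, -18, -12, 33]
R5 ← R5 + (1/3)·R4: [0, 0, 0, 0, 0, -37/3]
R6 ← R6 + R4: [0, 0, 0, 0, 0, 110]
R6 ← R6 + (330/37)·R5: [0, 0, 0, 0, 0, 0]
The echelon form has 5 nonzero rows; the last pivot sits in the augmented column, so rank(B) = 4 but rank([B|b]) = 5.
Since the ranks differ, the system is inconsistent.

no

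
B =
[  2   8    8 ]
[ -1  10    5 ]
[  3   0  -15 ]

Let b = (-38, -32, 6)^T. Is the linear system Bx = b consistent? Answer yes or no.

Row reduce the augmented matrix [B | b].
R2 ← R2 + (1/2)·R1: [0, 14, 9, -51]
R3 ← R3 − (3/2)·R1: [0, -12, -27, 63]
R3 ← R3 + (6/7)·R2: [0, 0, -135/7, 135/7]
The echelon form has 3 nonzero rows, and every pivot lies in the first 3 columns, so rank(B) = rank([B|b]) = 3.
The system is consistent.

yes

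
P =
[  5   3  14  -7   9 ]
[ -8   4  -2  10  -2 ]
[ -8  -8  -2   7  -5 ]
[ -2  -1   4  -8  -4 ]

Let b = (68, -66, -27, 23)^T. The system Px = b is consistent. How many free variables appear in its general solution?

1

Row reduce the augmented matrix [P | b].
R2 ← R2 + (8/5)·R1: [0, 44/5, 102/5, -6/5, 62/5, 214/5]
R3 ← R3 + (8/5)·R1: [0, -16/5, 102/5, -21/5, 47/5, 409/5]
R4 ← R4 + (2/5)·R1: [0, 1/5, 48/5, -54/5, -2/5, 251/5]
R3 ← R3 + (4/11)·R2: [0, 0, 306/11, -51/11, 153/11, 1071/11]
R4 ← R4 − (1/44)·R2: [0, 0, 201/22, -237/22, -15/22, 1083/22]
R4 ← R4 − (67/204)·R3: [0, 0, 0, -37/4, -21/4, 69/4]
The echelon form has 4 nonzero rows, and every pivot lies in the first 5 columns, so rank(P) = rank([P|b]) = 4.
The system is consistent.
Free variables = (unknowns) − (rank) = 5 − 4 = 1.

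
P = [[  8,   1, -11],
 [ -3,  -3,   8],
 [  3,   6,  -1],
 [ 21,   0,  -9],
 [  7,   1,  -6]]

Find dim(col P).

3

Row reduce to echelon form.
R2 ← R2 + (3/8)·R1: [0, -21/8, 31/8]
R3 ← R3 − (3/8)·R1: [0, 45/8, 25/8]
R4 ← R4 − (21/8)·R1: [0, -21/8, 159/8]
R5 ← R5 − (7/8)·R1: [0, 1/8, 29/8]
R3 ← R3 + (15/7)·R2: [0, 0, 80/7]
R4 ← R4 − R2: [0, 0, 16]
R5 ← R5 + (1/21)·R2: [0, 0, 80/21]
R4 ← R4 − (7/5)·R3: [0, 0, 0]
R5 ← R5 − (1/3)·R3: [0, 0, 0]
Echelon form has 3 nonzero rows, so rank(P) = 3.
The column space has dimension equal to the rank: 3.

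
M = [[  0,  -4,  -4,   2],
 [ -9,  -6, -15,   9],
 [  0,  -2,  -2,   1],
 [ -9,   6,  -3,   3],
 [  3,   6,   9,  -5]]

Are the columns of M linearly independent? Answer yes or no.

no

Row reduce M to echelon form.
Swap R1 ↔ R2
R4 ← R4 − R1: [0, 12, 12, -6]
R5 ← R5 + (1/3)·R1: [0, 4, 4, -2]
R3 ← R3 − (1/2)·R2: [0, 0, 0, 0]
R4 ← R4 + (3)·R2: [0, 0, 0, 0]
R5 ← R5 + R2: [0, 0, 0, 0]
2 pivots among 4 columns.
Only 2 < 4 pivot columns, so the columns are linearly dependent.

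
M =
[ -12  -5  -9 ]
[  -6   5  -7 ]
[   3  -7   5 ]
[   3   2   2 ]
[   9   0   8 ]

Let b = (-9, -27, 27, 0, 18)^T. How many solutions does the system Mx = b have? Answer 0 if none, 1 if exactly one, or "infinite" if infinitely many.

Row reduce the augmented matrix [M | b].
R2 ← R2 − (1/2)·R1: [0, 15/2, -5/2, -45/2]
R3 ← R3 + (1/4)·R1: [0, -33/4, 11/4, 99/4]
R4 ← R4 + (1/4)·R1: [0, 3/4, -1/4, -9/4]
R5 ← R5 + (3/4)·R1: [0, -15/4, 5/4, 45/4]
R3 ← R3 + (11/10)·R2: [0, 0, 0, 0]
R4 ← R4 − (1/10)·R2: [0, 0, 0, 0]
R5 ← R5 + (1/2)·R2: [0, 0, 0, 0]
The echelon form has 2 nonzero rows, and every pivot lies in the first 3 columns, so rank(M) = rank([M|b]) = 2.
The system is consistent.
rank = 2 < 3 unknowns, so there are infinitely many solutions.

infinite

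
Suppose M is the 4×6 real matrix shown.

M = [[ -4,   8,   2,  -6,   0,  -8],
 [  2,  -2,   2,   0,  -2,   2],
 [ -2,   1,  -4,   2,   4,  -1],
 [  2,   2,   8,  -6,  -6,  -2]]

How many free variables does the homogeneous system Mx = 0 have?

Row reduce to echelon form.
R2 ← R2 + (1/2)·R1: [0, 2, 3, -3, -2, -2]
R3 ← R3 − (1/2)·R1: [0, -3, -5, 5, 4, 3]
R4 ← R4 + (1/2)·R1: [0, 6, 9, -9, -6, -6]
R3 ← R3 + (3/2)·R2: [0, 0, -1/2, 1/2, 1, 0]
R4 ← R4 − (3)·R2: [0, 0, 0, 0, 0, 0]
3 nonzero rows, so rank(M) = 3.
M has 6 columns; by rank–nullity, nullity = 6 − 3 = 3.

3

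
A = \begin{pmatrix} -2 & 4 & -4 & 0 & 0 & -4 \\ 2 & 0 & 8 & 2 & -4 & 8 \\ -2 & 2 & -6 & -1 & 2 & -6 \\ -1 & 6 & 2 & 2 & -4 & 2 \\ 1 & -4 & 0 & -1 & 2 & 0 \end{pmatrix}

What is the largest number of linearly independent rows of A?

Row reduce to echelon form.
R2 ← R2 + R1: [0, 4, 4, 2, -4, 4]
R3 ← R3 − R1: [0, -2, -2, -1, 2, -2]
R4 ← R4 − (1/2)·R1: [0, 4, 4, 2, -4, 4]
R5 ← R5 + (1/2)·R1: [0, -2, -2, -1, 2, -2]
R3 ← R3 + (1/2)·R2: [0, 0, 0, 0, 0, 0]
R4 ← R4 − R2: [0, 0, 0, 0, 0, 0]
R5 ← R5 + (1/2)·R2: [0, 0, 0, 0, 0, 0]
Echelon form has 2 nonzero rows, so rank(A) = 2.
The rank gives the maximum number of linearly independent rows: 2.

2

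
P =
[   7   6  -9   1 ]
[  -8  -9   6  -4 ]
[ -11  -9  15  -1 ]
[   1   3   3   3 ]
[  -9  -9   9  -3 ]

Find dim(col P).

Row reduce to echelon form.
R2 ← R2 + (8/7)·R1: [0, -15/7, -30/7, -20/7]
R3 ← R3 + (11/7)·R1: [0, 3/7, 6/7, 4/7]
R4 ← R4 − (1/7)·R1: [0, 15/7, 30/7, 20/7]
R5 ← R5 + (9/7)·R1: [0, -9/7, -18/7, -12/7]
R3 ← R3 + (1/5)·R2: [0, 0, 0, 0]
R4 ← R4 + R2: [0, 0, 0, 0]
R5 ← R5 − (3/5)·R2: [0, 0, 0, 0]
Echelon form has 2 nonzero rows, so rank(P) = 2.
The column space has dimension equal to the rank: 2.

2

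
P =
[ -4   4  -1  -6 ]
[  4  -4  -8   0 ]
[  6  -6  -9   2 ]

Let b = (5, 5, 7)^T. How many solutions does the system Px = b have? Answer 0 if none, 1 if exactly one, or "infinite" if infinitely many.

Row reduce the augmented matrix [P | b].
R2 ← R2 + R1: [0, 0, -9, -6, 10]
R3 ← R3 + (3/2)·R1: [0, 0, -21/2, -7, 29/2]
R3 ← R3 − (7/6)·R2: [0, 0, 0, 0, 17/6]
The echelon form has 3 nonzero rows; the last pivot sits in the augmented column, so rank(P) = 2 but rank([P|b]) = 3.
Since the ranks differ, the system is inconsistent.
It has no solutions.

0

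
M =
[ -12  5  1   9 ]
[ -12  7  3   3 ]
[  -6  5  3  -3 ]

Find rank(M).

Row reduce to echelon form.
R2 ← R2 − R1: [0, 2, 2, -6]
R3 ← R3 − (1/2)·R1: [0, 5/2, 5/2, -15/2]
R3 ← R3 − (5/4)·R2: [0, 0, 0, 0]
Echelon form has 2 nonzero rows, so rank(M) = 2.

2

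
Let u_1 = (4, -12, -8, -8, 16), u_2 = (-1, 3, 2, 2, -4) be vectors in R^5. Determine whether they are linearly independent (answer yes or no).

Form the matrix with these vectors as rows and row reduce.
R2 ← R2 + (1/4)·R1: [0, 0, 0, 0, 0]
1 nonzero row, so the 2 vectors span a space of dimension 1.
Since 1 < 2, the vectors are linearly dependent.

no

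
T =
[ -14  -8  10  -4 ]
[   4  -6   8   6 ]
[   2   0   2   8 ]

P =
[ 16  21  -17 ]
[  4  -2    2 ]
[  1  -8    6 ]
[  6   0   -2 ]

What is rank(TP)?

First compute TP:
[[-270, -358, 290],
 [ 84,  32, -44],
 [ 82,  26, -38]]
Now row reduce the product.
R2 ← R2 + (14/45)·R1: [0, -3572/45, 416/9]
R3 ← R3 + (41/135)·R1: [0, -11168/135, 1352/27]
R3 ← R3 − (2792/2679)·R2: [0, 0, 5096/2679]
3 nonzero rows, so rank(TP) = 3.

3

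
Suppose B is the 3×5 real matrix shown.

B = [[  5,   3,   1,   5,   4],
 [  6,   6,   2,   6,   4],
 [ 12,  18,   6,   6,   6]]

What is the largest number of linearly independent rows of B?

3

Row reduce to echelon form.
R2 ← R2 − (6/5)·R1: [0, 12/5, 4/5, 0, -4/5]
R3 ← R3 − (12/5)·R1: [0, 54/5, 18/5, -6, -18/5]
R3 ← R3 − (9/2)·R2: [0, 0, 0, -6, 0]
Echelon form has 3 nonzero rows, so rank(B) = 3.
The rank gives the maximum number of linearly independent rows: 3.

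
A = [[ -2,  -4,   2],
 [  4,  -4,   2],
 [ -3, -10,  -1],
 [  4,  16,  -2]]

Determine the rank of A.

3

Row reduce to echelon form.
R2 ← R2 + (2)·R1: [0, -12, 6]
R3 ← R3 − (3/2)·R1: [0, -4, -4]
R4 ← R4 + (2)·R1: [0, 8, 2]
R3 ← R3 − (1/3)·R2: [0, 0, -6]
R4 ← R4 + (2/3)·R2: [0, 0, 6]
R4 ← R4 + R3: [0, 0, 0]
Echelon form has 3 nonzero rows, so rank(A) = 3.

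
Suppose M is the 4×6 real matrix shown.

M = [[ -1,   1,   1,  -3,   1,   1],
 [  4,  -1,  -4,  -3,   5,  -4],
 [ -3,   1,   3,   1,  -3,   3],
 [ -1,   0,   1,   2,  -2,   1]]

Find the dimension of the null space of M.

Row reduce to echelon form.
R2 ← R2 + (4)·R1: [0, 3, 0, -15, 9, 0]
R3 ← R3 − (3)·R1: [0, -2, 0, 10, -6, 0]
R4 ← R4 − R1: [0, -1, 0, 5, -3, 0]
R3 ← R3 + (2/3)·R2: [0, 0, 0, 0, 0, 0]
R4 ← R4 + (1/3)·R2: [0, 0, 0, 0, 0, 0]
2 nonzero rows, so rank(M) = 2.
M has 6 columns; by rank–nullity, nullity = 6 − 2 = 4.

4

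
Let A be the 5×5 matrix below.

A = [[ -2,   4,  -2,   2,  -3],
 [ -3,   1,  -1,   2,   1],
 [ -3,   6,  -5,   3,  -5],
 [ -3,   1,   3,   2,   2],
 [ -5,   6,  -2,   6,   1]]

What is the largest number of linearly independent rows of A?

4

Row reduce to echelon form.
R2 ← R2 − (3/2)·R1: [0, -5, 2, -1, 11/2]
R3 ← R3 − (3/2)·R1: [0, 0, -2, 0, -1/2]
R4 ← R4 − (3/2)·R1: [0, -5, 6, -1, 13/2]
R5 ← R5 − (5/2)·R1: [0, -4, 3, 1, 17/2]
R4 ← R4 − R2: [0, 0, 4, 0, 1]
R5 ← R5 − (4/5)·R2: [0, 0, 7/5, 9/5, 41/10]
R4 ← R4 + (2)·R3: [0, 0, 0, 0, 0]
R5 ← R5 + (7/10)·R3: [0, 0, 0, 9/5, 15/4]
Swap R4 ↔ R5
Echelon form has 4 nonzero rows, so rank(A) = 4.
The rank gives the maximum number of linearly independent rows: 4.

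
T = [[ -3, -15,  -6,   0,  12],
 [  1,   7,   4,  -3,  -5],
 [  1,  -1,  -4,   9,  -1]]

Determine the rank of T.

2

Row reduce to echelon form.
R2 ← R2 + (1/3)·R1: [0, 2, 2, -3, -1]
R3 ← R3 + (1/3)·R1: [0, -6, -6, 9, 3]
R3 ← R3 + (3)·R2: [0, 0, 0, 0, 0]
Echelon form has 2 nonzero rows, so rank(T) = 2.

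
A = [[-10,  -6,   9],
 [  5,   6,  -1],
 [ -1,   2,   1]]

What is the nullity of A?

0

Row reduce to echelon form.
R2 ← R2 + (1/2)·R1: [0, 3, 7/2]
R3 ← R3 − (1/10)·R1: [0, 13/5, 1/10]
R3 ← R3 − (13/15)·R2: [0, 0, -44/15]
3 nonzero rows, so rank(A) = 3.
A has 3 columns; by rank–nullity, nullity = 3 − 3 = 0.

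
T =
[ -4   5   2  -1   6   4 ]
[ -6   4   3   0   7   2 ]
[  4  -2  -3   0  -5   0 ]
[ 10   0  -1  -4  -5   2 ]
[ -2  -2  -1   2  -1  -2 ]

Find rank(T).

Row reduce to echelon form.
R2 ← R2 − (3/2)·R1: [0, -7/2, 0, 3/2, -2, -4]
R3 ← R3 + R1: [0, 3, -1, -1, 1, 4]
R4 ← R4 + (5/2)·R1: [0, 25/2, 4, -13/2, 10, 12]
R5 ← R5 − (1/2)·R1: [0, -9/2, -2, 5/2, -4, -4]
R3 ← R3 + (6/7)·R2: [0, 0, -1, 2/7, -5/7, 4/7]
R4 ← R4 + (25/7)·R2: [0, 0, 4, -8/7, 20/7, -16/7]
R5 ← R5 − (9/7)·R2: [0, 0, -2, 4/7, -10/7, 8/7]
R4 ← R4 + (4)·R3: [0, 0, 0, 0, 0, 0]
R5 ← R5 − (2)·R3: [0, 0, 0, 0, 0, 0]
Echelon form has 3 nonzero rows, so rank(T) = 3.

3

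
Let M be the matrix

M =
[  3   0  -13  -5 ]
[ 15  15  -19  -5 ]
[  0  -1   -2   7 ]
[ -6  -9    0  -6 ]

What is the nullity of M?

Row reduce to echelon form.
R2 ← R2 − (5)·R1: [0, 15, 46, 20]
R4 ← R4 + (2)·R1: [0, -9, -26, -16]
R3 ← R3 + (1/15)·R2: [0, 0, 16/15, 25/3]
R4 ← R4 + (3/5)·R2: [0, 0, 8/5, -4]
R4 ← R4 − (3/2)·R3: [0, 0, 0, -33/2]
4 nonzero rows, so rank(M) = 4.
M has 4 columns; by rank–nullity, nullity = 4 − 4 = 0.

0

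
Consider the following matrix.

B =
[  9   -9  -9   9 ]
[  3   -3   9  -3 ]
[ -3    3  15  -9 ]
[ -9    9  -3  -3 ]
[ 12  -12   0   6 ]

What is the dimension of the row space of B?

Row reduce to echelon form.
R2 ← R2 − (1/3)·R1: [0, 0, 12, -6]
R3 ← R3 + (1/3)·R1: [0, 0, 12, -6]
R4 ← R4 + R1: [0, 0, -12, 6]
R5 ← R5 − (4/3)·R1: [0, 0, 12, -6]
R3 ← R3 − R2: [0, 0, 0, 0]
R4 ← R4 + R2: [0, 0, 0, 0]
R5 ← R5 − R2: [0, 0, 0, 0]
Echelon form has 2 nonzero rows, so rank(B) = 2.
The row space has dimension equal to the rank: 2.

2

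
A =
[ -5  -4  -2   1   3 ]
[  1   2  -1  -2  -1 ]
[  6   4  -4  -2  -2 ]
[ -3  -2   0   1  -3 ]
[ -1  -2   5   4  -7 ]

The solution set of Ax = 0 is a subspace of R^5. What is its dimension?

Row reduce to echelon form.
R2 ← R2 + (1/5)·R1: [0, 6/5, -7/5, -9/5, -2/5]
R3 ← R3 + (6/5)·R1: [0, -4/5, -32/5, -4/5, 8/5]
R4 ← R4 − (3/5)·R1: [0, 2/5, 6/5, 2/5, -24/5]
R5 ← R5 − (1/5)·R1: [0, -6/5, 27/5, 19/5, -38/5]
R3 ← R3 + (2/3)·R2: [0, 0, -22/3, -2, 4/3]
R4 ← R4 − (1/3)·R2: [0, 0, 5/3, 1, -14/3]
R5 ← R5 + R2: [0, 0, 4, 2, -8]
R4 ← R4 + (5/22)·R3: [0, 0, 0, 6/11, -48/11]
R5 ← R5 + (6/11)·R3: [0, 0, 0, 10/11, -80/11]
R5 ← R5 − (5/3)·R4: [0, 0, 0, 0, 0]
4 nonzero rows, so rank(A) = 4.
A has 5 columns; by rank–nullity, nullity = 5 − 4 = 1.

1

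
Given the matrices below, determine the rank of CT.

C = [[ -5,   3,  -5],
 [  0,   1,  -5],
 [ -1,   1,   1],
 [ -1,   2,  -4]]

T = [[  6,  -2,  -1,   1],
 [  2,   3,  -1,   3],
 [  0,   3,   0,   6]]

3

First compute CT:
[[-24,   4,   2, -26],
 [  2, -12,  -1, -27],
 [ -4,   8,   0,   8],
 [ -2,  -4,  -1, -19]]
Now row reduce the product.
R2 ← R2 + (1/12)·R1: [0, -35/3, -5/6, -175/6]
R3 ← R3 − (1/6)·R1: [0, 22/3, -1/3, 37/3]
R4 ← R4 − (1/12)·R1: [0, -13/3, -7/6, -101/6]
R3 ← R3 + (22/35)·R2: [0, 0, -6/7, -6]
R4 ← R4 − (13/35)·R2: [0, 0, -6/7, -6]
R4 ← R4 − R3: [0, 0, 0, 0]
3 nonzero rows, so rank(CT) = 3.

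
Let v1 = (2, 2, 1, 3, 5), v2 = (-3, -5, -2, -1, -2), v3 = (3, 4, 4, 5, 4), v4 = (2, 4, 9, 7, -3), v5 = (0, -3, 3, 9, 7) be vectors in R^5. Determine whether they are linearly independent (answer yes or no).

Form the matrix with these vectors as rows and row reduce.
R2 ← R2 + (3/2)·R1: [0, -2, -1/2, 7/2, 11/2]
R3 ← R3 − (3/2)·R1: [0, 1, 5/2, 1/2, -7/2]
R4 ← R4 − R1: [0, 2, 8, 4, -8]
R3 ← R3 + (1/2)·R2: [0, 0, 9/4, 9/4, -3/4]
R4 ← R4 + R2: [0, 0, 15/2, 15/2, -5/2]
R5 ← R5 − (3/2)·R2: [0, 0, 15/4, 15/4, -5/4]
R4 ← R4 − (10/3)·R3: [0, 0, 0, 0, 0]
R5 ← R5 − (5/3)·R3: [0, 0, 0, 0, 0]
3 nonzero rows, so the 5 vectors span a space of dimension 3.
Since 3 < 5, the vectors are linearly dependent.

no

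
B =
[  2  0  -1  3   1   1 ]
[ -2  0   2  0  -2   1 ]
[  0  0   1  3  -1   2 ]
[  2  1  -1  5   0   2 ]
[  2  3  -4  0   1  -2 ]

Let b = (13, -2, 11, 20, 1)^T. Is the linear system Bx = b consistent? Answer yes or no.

yes

Row reduce the augmented matrix [B | b].
R2 ← R2 + R1: [0, 0, 1, 3, -1, 2, 11]
R4 ← R4 − R1: [0, 1, 0, 2, -1, 1, 7]
R5 ← R5 − R1: [0, 3, -3, -3, 0, -3, -12]
Swap R2 ↔ R4
R5 ← R5 − (3)·R2: [0, 0, -3, -9, 3, -6, -33]
R4 ← R4 − R3: [0, 0, 0, 0, 0, 0, 0]
R5 ← R5 + (3)·R3: [0, 0, 0, 0, 0, 0, 0]
The echelon form has 3 nonzero rows, and every pivot lies in the first 6 columns, so rank(B) = rank([B|b]) = 3.
The system is consistent.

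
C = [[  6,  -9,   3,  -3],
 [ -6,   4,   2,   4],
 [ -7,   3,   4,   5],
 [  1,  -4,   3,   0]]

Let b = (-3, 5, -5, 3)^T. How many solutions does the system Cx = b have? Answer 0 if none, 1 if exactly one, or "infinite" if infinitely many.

0

Row reduce the augmented matrix [C | b].
R2 ← R2 + R1: [0, -5, 5, 1, 2]
R3 ← R3 + (7/6)·R1: [0, -15/2, 15/2, 3/2, -17/2]
R4 ← R4 − (1/6)·R1: [0, -5/2, 5/2, 1/2, 7/2]
R3 ← R3 − (3/2)·R2: [0, 0, 0, 0, -23/2]
R4 ← R4 − (1/2)·R2: [0, 0, 0, 0, 5/2]
R4 ← R4 + (5/23)·R3: [0, 0, 0, 0, 0]
The echelon form has 3 nonzero rows; the last pivot sits in the augmented column, so rank(C) = 2 but rank([C|b]) = 3.
Since the ranks differ, the system is inconsistent.
It has no solutions.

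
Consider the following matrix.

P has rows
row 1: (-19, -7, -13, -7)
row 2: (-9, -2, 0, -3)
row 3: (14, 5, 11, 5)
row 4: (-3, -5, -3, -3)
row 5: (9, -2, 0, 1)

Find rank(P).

Row reduce to echelon form.
R2 ← R2 − (9/19)·R1: [0, 25/19, 117/19, 6/19]
R3 ← R3 + (14/19)·R1: [0, -3/19, 27/19, -3/19]
R4 ← R4 − (3/19)·R1: [0, -74/19, -18/19, -36/19]
R5 ← R5 + (9/19)·R1: [0, -101/19, -117/19, -44/19]
R3 ← R3 + (3/25)·R2: [0, 0, 54/25, -3/25]
R4 ← R4 + (74/25)·R2: [0, 0, 432/25, -24/25]
R5 ← R5 + (101/25)·R2: [0, 0, 468/25, -26/25]
R4 ← R4 − (8)·R3: [0, 0, 0, 0]
R5 ← R5 − (26/3)·R3: [0, 0, 0, 0]
Echelon form has 3 nonzero rows, so rank(P) = 3.

3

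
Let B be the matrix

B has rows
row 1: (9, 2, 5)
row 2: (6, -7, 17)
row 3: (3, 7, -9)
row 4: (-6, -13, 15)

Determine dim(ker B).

Row reduce to echelon form.
R2 ← R2 − (2/3)·R1: [0, -25/3, 41/3]
R3 ← R3 − (1/3)·R1: [0, 19/3, -32/3]
R4 ← R4 + (2/3)·R1: [0, -35/3, 55/3]
R3 ← R3 + (19/25)·R2: [0, 0, -7/25]
R4 ← R4 − (7/5)·R2: [0, 0, -4/5]
R4 ← R4 − (20/7)·R3: [0, 0, 0]
3 nonzero rows, so rank(B) = 3.
B has 3 columns; by rank–nullity, nullity = 3 − 3 = 0.

0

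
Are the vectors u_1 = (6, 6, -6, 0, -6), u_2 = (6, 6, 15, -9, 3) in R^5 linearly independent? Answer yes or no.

Form the matrix with these vectors as rows and row reduce.
R2 ← R2 − R1: [0, 0, 21, -9, 9]
2 nonzero rows, so the 2 vectors span a space of dimension 2.
Since 2 = 2, the vectors are linearly independent.

yes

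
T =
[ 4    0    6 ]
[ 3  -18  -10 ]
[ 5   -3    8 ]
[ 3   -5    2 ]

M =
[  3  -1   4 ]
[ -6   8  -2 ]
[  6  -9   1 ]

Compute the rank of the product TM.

First compute TM:
[[ 48, -58,  22],
 [ 57, -57,  38],
 [ 81, -101,  34],
 [ 51, -61,  24]]
Now row reduce the product.
R2 ← R2 − (19/16)·R1: [0, 95/8, 95/8]
R3 ← R3 − (27/16)·R1: [0, -25/8, -25/8]
R4 ← R4 − (17/16)·R1: [0, 5/8, 5/8]
R3 ← R3 + (5/19)·R2: [0, 0, 0]
R4 ← R4 − (1/19)·R2: [0, 0, 0]
2 nonzero rows, so rank(TM) = 2.

2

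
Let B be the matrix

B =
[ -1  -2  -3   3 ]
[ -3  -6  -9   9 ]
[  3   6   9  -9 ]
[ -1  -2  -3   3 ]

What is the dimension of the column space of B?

Row reduce to echelon form.
R2 ← R2 − (3)·R1: [0, 0, 0, 0]
R3 ← R3 + (3)·R1: [0, 0, 0, 0]
R4 ← R4 − R1: [0, 0, 0, 0]
Echelon form has 1 nonzero row, so rank(B) = 1.
The column space has dimension equal to the rank: 1.

1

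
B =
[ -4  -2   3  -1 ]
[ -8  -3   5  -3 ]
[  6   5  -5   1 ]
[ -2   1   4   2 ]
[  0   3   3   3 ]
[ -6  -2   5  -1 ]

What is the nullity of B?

1

Row reduce to echelon form.
R2 ← R2 − (2)·R1: [0, 1, -1, -1]
R3 ← R3 + (3/2)·R1: [0, 2, -1/2, -1/2]
R4 ← R4 − (1/2)·R1: [0, 2, 5/2, 5/2]
R6 ← R6 − (3/2)·R1: [0, 1, 1/2, 1/2]
R3 ← R3 − (2)·R2: [0, 0, 3/2, 3/2]
R4 ← R4 − (2)·R2: [0, 0, 9/2, 9/2]
R5 ← R5 − (3)·R2: [0, 0, 6, 6]
R6 ← R6 − R2: [0, 0, 3/2, 3/2]
R4 ← R4 − (3)·R3: [0, 0, 0, 0]
R5 ← R5 − (4)·R3: [0, 0, 0, 0]
R6 ← R6 − R3: [0, 0, 0, 0]
3 nonzero rows, so rank(B) = 3.
B has 4 columns; by rank–nullity, nullity = 4 − 3 = 1.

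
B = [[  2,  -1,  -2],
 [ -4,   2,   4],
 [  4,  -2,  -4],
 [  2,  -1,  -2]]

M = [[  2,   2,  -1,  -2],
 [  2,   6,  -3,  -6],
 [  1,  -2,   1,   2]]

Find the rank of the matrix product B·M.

First compute BM:
[[  0,   2,  -1,  -2],
 [  0,  -4,   2,   4],
 [  0,   4,  -2,  -4],
 [  0,   2,  -1,  -2]]
Now row reduce the product.
R2 ← R2 + (2)·R1: [0, 0, 0, 0]
R3 ← R3 − (2)·R1: [0, 0, 0, 0]
R4 ← R4 − R1: [0, 0, 0, 0]
1 nonzero row, so rank(BM) = 1.

1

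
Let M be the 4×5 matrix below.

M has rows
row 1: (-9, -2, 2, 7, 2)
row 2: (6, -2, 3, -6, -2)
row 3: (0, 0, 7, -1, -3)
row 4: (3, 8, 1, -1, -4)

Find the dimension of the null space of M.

Row reduce to echelon form.
R2 ← R2 + (2/3)·R1: [0, -10/3, 13/3, -4/3, -2/3]
R4 ← R4 + (1/3)·R1: [0, 22/3, 5/3, 4/3, -10/3]
R4 ← R4 + (11/5)·R2: [0, 0, 56/5, -8/5, -24/5]
R4 ← R4 − (8/5)·R3: [0, 0, 0, 0, 0]
3 nonzero rows, so rank(M) = 3.
M has 5 columns; by rank–nullity, nullity = 5 − 3 = 2.

2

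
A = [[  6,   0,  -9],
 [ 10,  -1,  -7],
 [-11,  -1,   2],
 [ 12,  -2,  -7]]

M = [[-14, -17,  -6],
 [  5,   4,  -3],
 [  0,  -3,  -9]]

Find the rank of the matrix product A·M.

First compute AM:
[[-84, -75,  45],
 [-145, -153,   6],
 [149, 177,  51],
 [-178, -191,  -3]]
Now row reduce the product.
R2 ← R2 − (145/84)·R1: [0, -659/28, -2007/28]
R3 ← R3 + (149/84)·R1: [0, 1231/28, 3663/28]
R4 ← R4 − (89/42)·R1: [0, -449/14, -1377/14]
R3 ← R3 + (1231/659)·R2: [0, 0, -2025/659]
R4 ← R4 − (898/659)·R2: [0, 0, -450/659]
R4 ← R4 − (2/9)·R3: [0, 0, 0]
3 nonzero rows, so rank(AM) = 3.

3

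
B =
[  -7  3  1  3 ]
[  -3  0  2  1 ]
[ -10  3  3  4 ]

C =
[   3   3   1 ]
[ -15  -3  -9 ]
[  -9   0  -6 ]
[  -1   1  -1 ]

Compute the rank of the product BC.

First compute BC:
[[-78, -27, -43],
 [-28,  -8, -16],
 [-106, -35, -59]]
Now row reduce the product.
R2 ← R2 − (14/39)·R1: [0, 22/13, -22/39]
R3 ← R3 − (53/39)·R1: [0, 22/13, -22/39]
R3 ← R3 − R2: [0, 0, 0]
2 nonzero rows, so rank(BC) = 2.

2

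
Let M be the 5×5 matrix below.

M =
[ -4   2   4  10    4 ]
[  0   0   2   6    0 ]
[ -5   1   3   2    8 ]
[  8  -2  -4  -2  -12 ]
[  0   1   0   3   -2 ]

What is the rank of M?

Row reduce to echelon form.
R3 ← R3 − (5/4)·R1: [0, -3/2, -2, -21/2, 3]
R4 ← R4 + (2)·R1: [0, 2, 4, 18, -4]
Swap R2 ↔ R3
R4 ← R4 + (4/3)·R2: [0, 0, 4/3, 4, 0]
R5 ← R5 + (2/3)·R2: [0, 0, -4/3, -4, 0]
R4 ← R4 − (2/3)·R3: [0, 0, 0, 0, 0]
R5 ← R5 + (2/3)·R3: [0, 0, 0, 0, 0]
Echelon form has 3 nonzero rows, so rank(M) = 3.

3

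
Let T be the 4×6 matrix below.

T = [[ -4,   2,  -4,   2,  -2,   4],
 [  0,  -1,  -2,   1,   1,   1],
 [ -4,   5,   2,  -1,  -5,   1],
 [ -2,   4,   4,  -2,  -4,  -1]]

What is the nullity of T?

4

Row reduce to echelon form.
R3 ← R3 − R1: [0, 3, 6, -3, -3, -3]
R4 ← R4 − (1/2)·R1: [0, 3, 6, -3, -3, -3]
R3 ← R3 + (3)·R2: [0, 0, 0, 0, 0, 0]
R4 ← R4 + (3)·R2: [0, 0, 0, 0, 0, 0]
2 nonzero rows, so rank(T) = 2.
T has 6 columns; by rank–nullity, nullity = 6 − 2 = 4.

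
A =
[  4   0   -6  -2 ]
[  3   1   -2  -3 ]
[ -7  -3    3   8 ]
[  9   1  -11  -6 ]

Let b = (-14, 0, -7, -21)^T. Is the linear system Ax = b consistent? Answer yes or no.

yes

Row reduce the augmented matrix [A | b].
R2 ← R2 − (3/4)·R1: [0, 1, 5/2, -3/2, 21/2]
R3 ← R3 + (7/4)·R1: [0, -3, -15/2, 9/2, -63/2]
R4 ← R4 − (9/4)·R1: [0, 1, 5/2, -3/2, 21/2]
R3 ← R3 + (3)·R2: [0, 0, 0, 0, 0]
R4 ← R4 − R2: [0, 0, 0, 0, 0]
The echelon form has 2 nonzero rows, and every pivot lies in the first 4 columns, so rank(A) = rank([A|b]) = 2.
The system is consistent.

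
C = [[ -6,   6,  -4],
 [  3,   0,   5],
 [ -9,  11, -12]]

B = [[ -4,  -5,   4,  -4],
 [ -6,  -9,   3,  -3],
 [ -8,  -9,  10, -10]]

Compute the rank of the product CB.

First compute CB:
[[ 20,  12, -46,  46],
 [-52, -60,  62, -62],
 [ 66,  54, -123, 123]]
Now row reduce the product.
R2 ← R2 + (13/5)·R1: [0, -144/5, -288/5, 288/5]
R3 ← R3 − (33/10)·R1: [0, 72/5, 144/5, -144/5]
R3 ← R3 + (1/2)·R2: [0, 0, 0, 0]
2 nonzero rows, so rank(CB) = 2.

2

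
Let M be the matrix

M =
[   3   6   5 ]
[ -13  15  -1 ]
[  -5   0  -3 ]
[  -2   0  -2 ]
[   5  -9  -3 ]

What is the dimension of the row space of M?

Row reduce to echelon form.
R2 ← R2 + (13/3)·R1: [0, 41, 62/3]
R3 ← R3 + (5/3)·R1: [0, 10, 16/3]
R4 ← R4 + (2/3)·R1: [0, 4, 4/3]
R5 ← R5 − (5/3)·R1: [0, -19, -34/3]
R3 ← R3 − (10/41)·R2: [0, 0, 12/41]
R4 ← R4 − (4/41)·R2: [0, 0, -28/41]
R5 ← R5 + (19/41)·R2: [0, 0, -72/41]
R4 ← R4 + (7/3)·R3: [0, 0, 0]
R5 ← R5 + (6)·R3: [0, 0, 0]
Echelon form has 3 nonzero rows, so rank(M) = 3.
The row space has dimension equal to the rank: 3.

3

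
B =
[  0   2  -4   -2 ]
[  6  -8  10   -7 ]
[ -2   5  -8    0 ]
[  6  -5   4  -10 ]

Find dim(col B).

2

Row reduce to echelon form.
Swap R1 ↔ R2
R3 ← R3 + (1/3)·R1: [0, 7/3, -14/3, -7/3]
R4 ← R4 − R1: [0, 3, -6, -3]
R3 ← R3 − (7/6)·R2: [0, 0, 0, 0]
R4 ← R4 − (3/2)·R2: [0, 0, 0, 0]
Echelon form has 2 nonzero rows, so rank(B) = 2.
The column space has dimension equal to the rank: 2.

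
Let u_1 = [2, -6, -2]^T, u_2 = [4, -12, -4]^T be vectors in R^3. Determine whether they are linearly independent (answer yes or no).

Form the matrix with these vectors as rows and row reduce.
R2 ← R2 − (2)·R1: [0, 0, 0]
1 nonzero row, so the 2 vectors span a space of dimension 1.
Since 1 < 2, the vectors are linearly dependent.

no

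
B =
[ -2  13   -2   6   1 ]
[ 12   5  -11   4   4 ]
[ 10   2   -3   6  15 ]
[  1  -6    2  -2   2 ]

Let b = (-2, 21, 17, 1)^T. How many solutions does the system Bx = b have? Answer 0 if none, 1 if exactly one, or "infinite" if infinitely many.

Row reduce the augmented matrix [B | b].
R2 ← R2 + (6)·R1: [0, 83, -23, 40, 10, 9]
R3 ← R3 + (5)·R1: [0, 67, -13, 36, 20, 7]
R4 ← R4 + (1/2)·R1: [0, 1/2, 1, 1, 5/2, 0]
R3 ← R3 − (67/83)·R2: [0, 0, 462/83, 308/83, 990/83, -22/83]
R4 ← R4 − (1/166)·R2: [0, 0, 189/166, 63/83, 405/166, -9/166]
R4 ← R4 − (9/44)·R3: [0, 0, 0, 0, 0, 0]
The echelon form has 3 nonzero rows, and every pivot lies in the first 5 columns, so rank(B) = rank([B|b]) = 3.
The system is consistent.
rank = 3 < 5 unknowns, so there are infinitely many solutions.

infinite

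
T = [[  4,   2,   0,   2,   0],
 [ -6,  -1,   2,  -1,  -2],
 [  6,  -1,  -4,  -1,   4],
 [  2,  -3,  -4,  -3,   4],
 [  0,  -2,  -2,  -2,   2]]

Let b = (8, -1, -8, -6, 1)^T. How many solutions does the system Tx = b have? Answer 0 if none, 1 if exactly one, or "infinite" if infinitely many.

0

Row reduce the augmented matrix [T | b].
R2 ← R2 + (3/2)·R1: [0, 2, 2, 2, -2, 11]
R3 ← R3 − (3/2)·R1: [0, -4, -4, -4, 4, -20]
R4 ← R4 − (1/2)·R1: [0, -4, -4, -4, 4, -10]
R3 ← R3 + (2)·R2: [0, 0, 0, 0, 0, 2]
R4 ← R4 + (2)·R2: [0, 0, 0, 0, 0, 12]
R5 ← R5 + R2: [0, 0, 0, 0, 0, 12]
R4 ← R4 − (6)·R3: [0, 0, 0, 0, 0, 0]
R5 ← R5 − (6)·R3: [0, 0, 0, 0, 0, 0]
The echelon form has 3 nonzero rows; the last pivot sits in the augmented column, so rank(T) = 2 but rank([T|b]) = 3.
Since the ranks differ, the system is inconsistent.
It has no solutions.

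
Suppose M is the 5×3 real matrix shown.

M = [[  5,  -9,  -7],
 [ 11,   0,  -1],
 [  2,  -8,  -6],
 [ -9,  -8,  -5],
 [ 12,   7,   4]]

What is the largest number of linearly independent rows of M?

Row reduce to echelon form.
R2 ← R2 − (11/5)·R1: [0, 99/5, 72/5]
R3 ← R3 − (2/5)·R1: [0, -22/5, -16/5]
R4 ← R4 + (9/5)·R1: [0, -121/5, -88/5]
R5 ← R5 − (12/5)·R1: [0, 143/5, 104/5]
R3 ← R3 + (2/9)·R2: [0, 0, 0]
R4 ← R4 + (11/9)·R2: [0, 0, 0]
R5 ← R5 − (13/9)·R2: [0, 0, 0]
Echelon form has 2 nonzero rows, so rank(M) = 2.
The rank gives the maximum number of linearly independent rows: 2.

2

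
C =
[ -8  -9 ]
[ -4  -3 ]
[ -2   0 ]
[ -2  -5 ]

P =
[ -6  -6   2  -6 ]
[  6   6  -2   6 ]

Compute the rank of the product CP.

1

First compute CP:
[[ -6,  -6,   2,  -6],
 [  6,   6,  -2,   6],
 [ 12,  12,  -4,  12],
 [-18, -18,   6, -18]]
Now row reduce the product.
R2 ← R2 + R1: [0, 0, 0, 0]
R3 ← R3 + (2)·R1: [0, 0, 0, 0]
R4 ← R4 − (3)·R1: [0, 0, 0, 0]
1 nonzero row, so rank(CP) = 1.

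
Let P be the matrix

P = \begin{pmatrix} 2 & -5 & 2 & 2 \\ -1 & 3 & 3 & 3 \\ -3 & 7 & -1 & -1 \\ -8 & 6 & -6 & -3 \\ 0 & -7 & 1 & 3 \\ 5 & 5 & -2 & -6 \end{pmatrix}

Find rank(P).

4

Row reduce to echelon form.
R2 ← R2 + (1/2)·R1: [0, 1/2, 4, 4]
R3 ← R3 + (3/2)·R1: [0, -1/2, 2, 2]
R4 ← R4 + (4)·R1: [0, -14, 2, 5]
R6 ← R6 − (5/2)·R1: [0, 35/2, -7, -11]
R3 ← R3 + R2: [0, 0, 6, 6]
R4 ← R4 + (28)·R2: [0, 0, 114, 117]
R5 ← R5 + (14)·R2: [0, 0, 57, 59]
R6 ← R6 − (35)·R2: [0, 0, -147, -151]
R4 ← R4 − (19)·R3: [0, 0, 0, 3]
R5 ← R5 − (19/2)·R3: [0, 0, 0, 2]
R6 ← R6 + (49/2)·R3: [0, 0, 0, -4]
R5 ← R5 − (2/3)·R4: [0, 0, 0, 0]
R6 ← R6 + (4/3)·R4: [0, 0, 0, 0]
Echelon form has 4 nonzero rows, so rank(P) = 4.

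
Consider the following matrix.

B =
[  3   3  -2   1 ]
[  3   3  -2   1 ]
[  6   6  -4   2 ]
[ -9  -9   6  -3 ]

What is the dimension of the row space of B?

1

Row reduce to echelon form.
R2 ← R2 − R1: [0, 0, 0, 0]
R3 ← R3 − (2)·R1: [0, 0, 0, 0]
R4 ← R4 + (3)·R1: [0, 0, 0, 0]
Echelon form has 1 nonzero row, so rank(B) = 1.
The row space has dimension equal to the rank: 1.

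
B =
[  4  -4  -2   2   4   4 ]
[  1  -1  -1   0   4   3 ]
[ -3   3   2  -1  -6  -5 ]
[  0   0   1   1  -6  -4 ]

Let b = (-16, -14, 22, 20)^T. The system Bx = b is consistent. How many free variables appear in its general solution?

Row reduce the augmented matrix [B | b].
R2 ← R2 − (1/4)·R1: [0, 0, -1/2, -1/2, 3, 2, -10]
R3 ← R3 + (3/4)·R1: [0, 0, 1/2, 1/2, -3, -2, 10]
R3 ← R3 + R2: [0, 0, 0, 0, 0, 0, 0]
R4 ← R4 + (2)·R2: [0, 0, 0, 0, 0, 0, 0]
The echelon form has 2 nonzero rows, and every pivot lies in the first 6 columns, so rank(B) = rank([B|b]) = 2.
The system is consistent.
Free variables = (unknowns) − (rank) = 6 − 2 = 4.

4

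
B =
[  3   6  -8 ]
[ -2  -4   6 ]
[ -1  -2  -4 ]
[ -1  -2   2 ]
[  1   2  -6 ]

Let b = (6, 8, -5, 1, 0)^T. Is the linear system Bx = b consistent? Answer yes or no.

Row reduce the augmented matrix [B | b].
R2 ← R2 + (2/3)·R1: [0, 0, 2/3, 12]
R3 ← R3 + (1/3)·R1: [0, 0, -20/3, -3]
R4 ← R4 + (1/3)·R1: [0, 0, -2/3, 3]
R5 ← R5 − (1/3)·R1: [0, 0, -10/3, -2]
R3 ← R3 + (10)·R2: [0, 0, 0, 117]
R4 ← R4 + R2: [0, 0, 0, 15]
R5 ← R5 + (5)·R2: [0, 0, 0, 58]
R4 ← R4 − (5/39)·R3: [0, 0, 0, 0]
R5 ← R5 − (58/117)·R3: [0, 0, 0, 0]
The echelon form has 3 nonzero rows; the last pivot sits in the augmented column, so rank(B) = 2 but rank([B|b]) = 3.
Since the ranks differ, the system is inconsistent.

no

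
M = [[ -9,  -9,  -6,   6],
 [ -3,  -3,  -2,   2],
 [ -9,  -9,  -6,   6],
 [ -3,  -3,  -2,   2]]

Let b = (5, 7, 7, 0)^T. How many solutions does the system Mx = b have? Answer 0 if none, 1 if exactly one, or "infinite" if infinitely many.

0

Row reduce the augmented matrix [M | b].
R2 ← R2 − (1/3)·R1: [0, 0, 0, 0, 16/3]
R3 ← R3 − R1: [0, 0, 0, 0, 2]
R4 ← R4 − (1/3)·R1: [0, 0, 0, 0, -5/3]
R3 ← R3 − (3/8)·R2: [0, 0, 0, 0, 0]
R4 ← R4 + (5/16)·R2: [0, 0, 0, 0, 0]
The echelon form has 2 nonzero rows; the last pivot sits in the augmented column, so rank(M) = 1 but rank([M|b]) = 2.
Since the ranks differ, the system is inconsistent.
It has no solutions.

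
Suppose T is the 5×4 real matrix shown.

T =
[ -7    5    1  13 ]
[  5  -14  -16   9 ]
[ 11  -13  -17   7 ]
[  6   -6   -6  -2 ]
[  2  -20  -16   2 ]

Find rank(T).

Row reduce to echelon form.
R2 ← R2 + (5/7)·R1: [0, -73/7, -107/7, 128/7]
R3 ← R3 + (11/7)·R1: [0, -36/7, -108/7, 192/7]
R4 ← R4 + (6/7)·R1: [0, -12/7, -36/7, 64/7]
R5 ← R5 + (2/7)·R1: [0, -130/7, -110/7, 40/7]
R3 ← R3 − (36/73)·R2: [0, 0, -576/73, 1344/73]
R4 ← R4 − (12/73)·R2: [0, 0, -192/73, 448/73]
R5 ← R5 − (130/73)·R2: [0, 0, 840/73, -1960/73]
R4 ← R4 − (1/3)·R3: [0, 0, 0, 0]
R5 ← R5 + (35/24)·R3: [0, 0, 0, 0]
Echelon form has 3 nonzero rows, so rank(T) = 3.

3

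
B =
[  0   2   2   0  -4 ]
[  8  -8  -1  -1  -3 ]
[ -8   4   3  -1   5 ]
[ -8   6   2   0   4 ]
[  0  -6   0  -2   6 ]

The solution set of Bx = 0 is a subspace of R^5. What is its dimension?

Row reduce to echelon form.
Swap R1 ↔ R2
R3 ← R3 + R1: [0, -4, 2, -2, 2]
R4 ← R4 + R1: [0, -2, 1, -1, 1]
R3 ← R3 + (2)·R2: [0, 0, 6, -2, -6]
R4 ← R4 + R2: [0, 0, 3, -1, -3]
R5 ← R5 + (3)·R2: [0, 0, 6, -2, -6]
R4 ← R4 − (1/2)·R3: [0, 0, 0, 0, 0]
R5 ← R5 − R3: [0, 0, 0, 0, 0]
3 nonzero rows, so rank(B) = 3.
B has 5 columns; by rank–nullity, nullity = 5 − 3 = 2.

2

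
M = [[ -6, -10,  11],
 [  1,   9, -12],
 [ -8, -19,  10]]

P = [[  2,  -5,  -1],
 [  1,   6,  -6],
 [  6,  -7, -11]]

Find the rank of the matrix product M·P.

First compute MP:
[[ 44, -107, -55],
 [-61, 133,  77],
 [ 25, -144,  12]]
Now row reduce the product.
R2 ← R2 + (61/44)·R1: [0, -675/44, 3/4]
R3 ← R3 − (25/44)·R1: [0, -3661/44, 173/4]
R3 ← R3 − (3661/675)·R2: [0, 0, 8816/225]
3 nonzero rows, so rank(MP) = 3.

3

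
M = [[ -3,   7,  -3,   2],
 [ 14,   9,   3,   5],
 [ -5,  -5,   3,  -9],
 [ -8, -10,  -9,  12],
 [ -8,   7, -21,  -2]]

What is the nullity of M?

0

Row reduce to echelon form.
R2 ← R2 + (14/3)·R1: [0, 125/3, -11, 43/3]
R3 ← R3 − (5/3)·R1: [0, -50/3, 8, -37/3]
R4 ← R4 − (8/3)·R1: [0, -86/3, -1, 20/3]
R5 ← R5 − (8/3)·R1: [0, -35/3, -13, -22/3]
R3 ← R3 + (2/5)·R2: [0, 0, 18/5, -33/5]
R4 ← R4 + (86/125)·R2: [0, 0, -1071/125, 2066/125]
R5 ← R5 + (7/25)·R2: [0, 0, -402/25, -83/25]
R4 ← R4 + (119/50)·R3: [0, 0, 0, 41/50]
R5 ← R5 + (67/15)·R3: [0, 0, 0, -164/5]
R5 ← R5 + (40)·R4: [0, 0, 0, 0]
4 nonzero rows, so rank(M) = 4.
M has 4 columns; by rank–nullity, nullity = 4 − 4 = 0.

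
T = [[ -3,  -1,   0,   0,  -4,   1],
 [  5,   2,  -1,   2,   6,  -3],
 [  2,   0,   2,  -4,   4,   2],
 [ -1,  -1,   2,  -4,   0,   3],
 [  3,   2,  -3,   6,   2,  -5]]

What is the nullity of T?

Row reduce to echelon form.
R2 ← R2 + (5/3)·R1: [0, 1/3, -1, 2, -2/3, -4/3]
R3 ← R3 + (2/3)·R1: [0, -2/3, 2, -4, 4/3, 8/3]
R4 ← R4 − (1/3)·R1: [0, -2/3, 2, -4, 4/3, 8/3]
R5 ← R5 + R1: [0, 1, -3, 6, -2, -4]
R3 ← R3 + (2)·R2: [0, 0, 0, 0, 0, 0]
R4 ← R4 + (2)·R2: [0, 0, 0, 0, 0, 0]
R5 ← R5 − (3)·R2: [0, 0, 0, 0, 0, 0]
2 nonzero rows, so rank(T) = 2.
T has 6 columns; by rank–nullity, nullity = 6 − 2 = 4.

4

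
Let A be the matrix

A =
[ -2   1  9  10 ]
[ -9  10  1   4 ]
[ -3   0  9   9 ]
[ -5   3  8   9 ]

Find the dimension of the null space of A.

Row reduce to echelon form.
R2 ← R2 − (9/2)·R1: [0, 11/2, -79/2, -41]
R3 ← R3 − (3/2)·R1: [0, -3/2, -9/2, -6]
R4 ← R4 − (5/2)·R1: [0, 1/2, -29/2, -16]
R3 ← R3 + (3/11)·R2: [0, 0, -168/11, -189/11]
R4 ← R4 − (1/11)·R2: [0, 0, -120/11, -135/11]
R4 ← R4 − (5/7)·R3: [0, 0, 0, 0]
3 nonzero rows, so rank(A) = 3.
A has 4 columns; by rank–nullity, nullity = 4 − 3 = 1.

1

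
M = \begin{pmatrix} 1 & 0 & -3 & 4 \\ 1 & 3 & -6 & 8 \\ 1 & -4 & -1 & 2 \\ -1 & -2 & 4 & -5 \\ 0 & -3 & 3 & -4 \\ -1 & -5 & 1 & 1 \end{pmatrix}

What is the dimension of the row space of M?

Row reduce to echelon form.
R2 ← R2 − R1: [0, 3, -3, 4]
R3 ← R3 − R1: [0, -4, 2, -2]
R4 ← R4 + R1: [0, -2, 1, -1]
R6 ← R6 + R1: [0, -5, -2, 5]
R3 ← R3 + (4/3)·R2: [0, 0, -2, 10/3]
R4 ← R4 + (2/3)·R2: [0, 0, -1, 5/3]
R5 ← R5 + R2: [0, 0, 0, 0]
R6 ← R6 + (5/3)·R2: [0, 0, -7, 35/3]
R4 ← R4 − (1/2)·R3: [0, 0, 0, 0]
R6 ← R6 − (7/2)·R3: [0, 0, 0, 0]
Echelon form has 3 nonzero rows, so rank(M) = 3.
The row space has dimension equal to the rank: 3.

3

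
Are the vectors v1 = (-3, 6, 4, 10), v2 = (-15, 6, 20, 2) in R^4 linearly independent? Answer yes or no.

yes

Form the matrix with these vectors as rows and row reduce.
R2 ← R2 − (5)·R1: [0, -24, 0, -48]
2 nonzero rows, so the 2 vectors span a space of dimension 2.
Since 2 = 2, the vectors are linearly independent.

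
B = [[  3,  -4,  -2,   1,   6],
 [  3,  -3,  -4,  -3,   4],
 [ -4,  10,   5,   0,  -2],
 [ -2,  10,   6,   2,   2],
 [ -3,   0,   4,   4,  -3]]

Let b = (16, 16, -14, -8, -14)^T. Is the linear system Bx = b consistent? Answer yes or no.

Row reduce the augmented matrix [B | b].
R2 ← R2 − R1: [0, 1, -2, -4, -2, 0]
R3 ← R3 + (4/3)·R1: [0, 14/3, 7/3, 4/3, 6, 22/3]
R4 ← R4 + (2/3)·R1: [0, 22/3, 14/3, 8/3, 6, 8/3]
R5 ← R5 + R1: [0, -4, 2, 5, 3, 2]
R3 ← R3 − (14/3)·R2: [0, 0, 35/3, 20, 46/3, 22/3]
R4 ← R4 − (22/3)·R2: [0, 0, 58/3, 32, 62/3, 8/3]
R5 ← R5 + (4)·R2: [0, 0, -6, -11, -5, 2]
R4 ← R4 − (58/35)·R3: [0, 0, 0, -8/7, -166/35, -332/35]
R5 ← R5 + (18/35)·R3: [0, 0, 0, -5/7, 101/35, 202/35]
R5 ← R5 − (5/8)·R4: [0, 0, 0, 0, 117/20, 117/10]
The echelon form has 5 nonzero rows, and every pivot lies in the first 5 columns, so rank(B) = rank([B|b]) = 5.
The system is consistent.

yes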